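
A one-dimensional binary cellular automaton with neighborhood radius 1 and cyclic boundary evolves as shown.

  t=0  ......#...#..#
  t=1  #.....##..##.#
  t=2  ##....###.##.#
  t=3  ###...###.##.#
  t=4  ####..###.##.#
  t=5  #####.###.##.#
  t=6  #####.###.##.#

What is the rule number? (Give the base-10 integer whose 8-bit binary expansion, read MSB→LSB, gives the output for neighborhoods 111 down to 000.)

  nb ###: next=#  (t=2,i=0, bit7=1)
  nb ##.: next=#  (t=1,i=0, bit6=1)
  nb #.#: next=.  (t=1,i=12, bit5=0)
  nb #..: next=#  (t=0,i=0, bit4=1)
  nb .##: next=#  (t=1,i=6, bit3=1)
  nb .#.: next=#  (t=0,i=6, bit2=1)
  nb ..#: next=.  (t=0,i=5, bit1=0)
  nb ...: next=.  (t=0,i=1, bit0=0)
  bits 11011100 = 220

220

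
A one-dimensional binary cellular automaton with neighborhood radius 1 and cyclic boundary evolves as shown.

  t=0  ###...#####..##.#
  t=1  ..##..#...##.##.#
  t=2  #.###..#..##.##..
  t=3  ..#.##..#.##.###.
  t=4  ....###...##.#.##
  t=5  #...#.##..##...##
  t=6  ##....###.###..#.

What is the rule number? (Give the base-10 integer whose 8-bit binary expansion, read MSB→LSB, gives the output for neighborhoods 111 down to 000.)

  ###|.  b7=0 t=0,i=0
  ##.|#  b6=1 t=0,i=2
  #.#|.  b5=0 t=0,i=15
  #..|#  b4=1 t=0,i=3
  .##|#  b3=1 t=0,i=6
  .#.|.  b2=0 t=1,i=6
  ..#|.  b1=0 t=0,i=5
  ...|.  b0=0 t=0,i=4
  bits 01011000 = 88

88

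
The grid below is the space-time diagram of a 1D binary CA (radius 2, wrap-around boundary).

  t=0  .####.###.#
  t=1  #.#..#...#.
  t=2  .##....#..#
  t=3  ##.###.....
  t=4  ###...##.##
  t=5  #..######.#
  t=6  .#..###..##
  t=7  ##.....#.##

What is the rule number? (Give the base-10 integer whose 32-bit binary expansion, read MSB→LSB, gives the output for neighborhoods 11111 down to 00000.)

  ##### -> #   bit 31 = 1  t=4,i=0
  ####. -> .   bit 30 = 0  t=0,i=3
  ###.# -> .   bit 29 = 0  t=0,i=4
  ###.. -> .   bit 28 = 0  t=3,i=5
  ##.## -> #   bit 27 = 1  t=0,i=5
  ##.#. -> #   bit 26 = 1  t=0,i=9
  ##..# -> #   bit 25 = 1  t=5,i=1
  ##... -> #   bit 24 = 1  t=2,i=3
  #.### -> .   bit 23 = 0  t=0,i=1
  #.##. -> #   bit 22 = 1  t=2,i=1
  #.#.# -> .   bit 21 = 0  t=0,i=10
  #.#.. -> #   bit 20 = 1  t=1,i=2
  #..## -> .   bit 19 = 0  t=5,i=2
  #..#. -> .   bit 18 = 0  t=1,i=4
  #...# -> #   bit 17 = 1  t=1,i=7
  #.... -> #   bit 16 = 1  t=2,i=4
  .#### -> #   bit 15 = 1  t=0,i=2
  .###. -> .   bit 14 = 0  t=0,i=7
  .##.# -> #   bit 13 = 1  t=3,i=1
  .##.. -> .   bit 12 = 0  t=2,i=2
  .#.## -> #   bit 11 = 1  t=0,i=0
  .#.#. -> #   bit 10 = 1  t=1,i=1
  .#..# -> .   bit 9 = 0  t=1,i=3
  .#... -> .   bit 8 = 0  t=1,i=6
  ..### -> .   bit 7 = 0  t=5,i=3
  ..##. -> #   bit 6 = 1  t=3,i=0
  ..#.# -> .   bit 5 = 0  t=1,i=9
  ..#.. -> .   bit 4 = 0  t=1,i=5
  ...## -> #   bit 3 = 1  t=3,i=10
  ...#. -> .   bit 2 = 0  t=1,i=8
  ....# -> #   bit 1 = 1  t=2,i=5
  ..... -> .   bit 0 = 0  t=3,i=8
  bits 10001111010100111010110001001010 = 2404625482

2404625482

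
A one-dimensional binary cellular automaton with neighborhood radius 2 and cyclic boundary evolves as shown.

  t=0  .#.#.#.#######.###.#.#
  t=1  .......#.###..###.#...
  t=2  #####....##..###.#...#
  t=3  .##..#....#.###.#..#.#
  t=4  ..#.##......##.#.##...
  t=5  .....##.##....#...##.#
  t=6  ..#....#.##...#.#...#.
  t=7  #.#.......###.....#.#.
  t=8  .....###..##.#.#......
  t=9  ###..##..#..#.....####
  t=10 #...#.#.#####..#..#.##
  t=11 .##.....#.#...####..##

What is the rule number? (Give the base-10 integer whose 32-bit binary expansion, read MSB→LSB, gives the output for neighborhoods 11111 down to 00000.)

  nb #####: next=#  (t=0,i=9, bit31=1)
  nb ####.: next=.  (t=0,i=12, bit30=0)
  nb ###.#: next=.  (t=0,i=13, bit29=0)
  nb ###..: next=.  (t=1,i=11, bit28=0)
  nb ##.##: next=#  (t=0,i=14, bit27=1)
  nb ##.#.: next=#  (t=0,i=18, bit26=1)
  nb ##..#: next=.  (t=1,i=12, bit25=0)
  nb ##...: next=#  (t=2,i=5, bit24=1)
  nb #.###: next=#  (t=0,i=7, bit23=1)
  nb #.##.: next=.  (t=3,i=1, bit22=0)
  nb #.#.#: next=.  (t=0,i=1, bit21=0)
  nb #.#..: next=.  (t=1,i=18, bit20=0)
  nb #..##: next=#  (t=1,i=13, bit19=1)
  nb #..#.: next=#  (t=3,i=4, bit18=1)
  nb #...#: next=#  (t=2,i=19, bit17=1)
  nb #....: next=.  (t=1,i=20, bit16=0)
  nb .####: next=.  (t=0,i=8, bit15=0)
  nb .###.: next=#  (t=0,i=16, bit14=1)
  nb .##.#: next=.  (t=4,i=13, bit13=0)
  nb .##..: next=#  (t=2,i=10, bit12=1)
  nb .#.##: next=.  (t=0,i=6, bit11=0)
  nb .#.#.: next=.  (t=0,i=0, bit10=0)
  nb .#..#: next=#  (t=3,i=17, bit9=1)
  nb .#...: next=.  (t=1,i=19, bit8=0)
  nb ..###: next=#  (t=1,i=14, bit7=1)
  nb ..##.: next=.  (t=2,i=9, bit6=0)
  nb ..#.#: next=.  (t=1,i=7, bit5=0)
  nb ..#..: next=#  (t=3,i=5, bit4=1)
  nb ...##: next=.  (t=2,i=8, bit3=0)
  nb ...#.: next=.  (t=1,i=6, bit2=0)
  nb ....#: next=.  (t=1,i=5, bit1=0)
  nb .....: next=#  (t=1,i=0, bit0=1)
  bits 10001101100011100101001010010001 = 2374914705

2374914705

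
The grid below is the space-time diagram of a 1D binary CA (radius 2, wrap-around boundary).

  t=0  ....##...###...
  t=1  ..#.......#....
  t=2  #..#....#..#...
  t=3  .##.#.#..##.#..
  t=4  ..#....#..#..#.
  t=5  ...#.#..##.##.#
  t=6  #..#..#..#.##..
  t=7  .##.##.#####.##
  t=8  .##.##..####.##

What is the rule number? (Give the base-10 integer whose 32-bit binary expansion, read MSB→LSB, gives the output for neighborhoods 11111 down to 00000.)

3796167458

  ##### -> #   bit 31 = 1  t=7,i=9
  ####. -> #   bit 30 = 1  t=7,i=10
  ###.# -> #   bit 29 = 1  t=7,i=11
  ###.. -> .   bit 28 = 0  t=0,i=11
  ##.## -> .   bit 27 = 0  t=5,i=10
  ##.#. -> .   bit 26 = 0  t=3,i=3
  ##..# -> #   bit 25 = 1  t=6,i=13
  ##... -> .   bit 24 = 0  t=0,i=6
  #.### -> .   bit 23 = 0  t=7,i=7
  #.##. -> #   bit 22 = 1  t=5,i=11
  #.#.# -> .   bit 21 = 0  t=3,i=4
  #.#.. -> .   bit 20 = 0  t=3,i=6
  #..## -> .   bit 19 = 0  t=3,i=8
  #..#. -> #   bit 18 = 1  t=2,i=2
  #...# -> .   bit 17 = 0  t=0,i=7
  #.... -> .   bit 16 = 0  t=0,i=13
  .#### -> #   bit 15 = 1  t=7,i=8
  .###. -> #   bit 14 = 1  t=0,i=10
  .##.# -> #   bit 13 = 1  t=3,i=2
  .##.. -> .   bit 12 = 0  t=0,i=5
  .#.## -> #   bit 11 = 1  t=6,i=10
  .#.#. -> .   bit 10 = 0  t=3,i=5
  .#..# -> #   bit 9 = 1  t=2,i=1
  .#... -> #   bit 8 = 1  t=1,i=3
  ..### -> .   bit 7 = 0  t=0,i=9
  ..##. -> .   bit 6 = 0  t=0,i=4
  ..#.# -> #   bit 5 = 1  t=5,i=3
  ..#.. -> .   bit 4 = 0  t=1,i=2
  ...## -> .   bit 3 = 0  t=0,i=3
  ...#. -> .   bit 2 = 0  t=1,i=1
  ....# -> #   bit 1 = 1  t=0,i=2
  ..... -> .   bit 0 = 0  t=0,i=0
  bits 11100010010001001110101100100010 = 3796167458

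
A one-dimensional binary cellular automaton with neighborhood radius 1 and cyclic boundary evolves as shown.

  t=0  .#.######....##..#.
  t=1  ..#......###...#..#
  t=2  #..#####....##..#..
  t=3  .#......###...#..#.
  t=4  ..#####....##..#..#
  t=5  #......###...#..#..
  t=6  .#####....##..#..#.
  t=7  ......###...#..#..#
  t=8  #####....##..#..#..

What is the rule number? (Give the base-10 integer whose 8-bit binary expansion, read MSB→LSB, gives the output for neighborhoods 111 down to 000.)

49

  nb ###: next=.  (t=0,i=4, bit7=0)
  nb ##.: next=.  (t=0,i=8, bit6=0)
  nb #.#: next=#  (t=0,i=2, bit5=1)
  nb #..: next=#  (t=0,i=9, bit4=1)
  nb .##: next=.  (t=0,i=3, bit3=0)
  nb .#.: next=.  (t=0,i=1, bit2=0)
  nb ..#: next=.  (t=0,i=0, bit1=0)
  nb ...: next=#  (t=0,i=10, bit0=1)
  bits 00110001 = 49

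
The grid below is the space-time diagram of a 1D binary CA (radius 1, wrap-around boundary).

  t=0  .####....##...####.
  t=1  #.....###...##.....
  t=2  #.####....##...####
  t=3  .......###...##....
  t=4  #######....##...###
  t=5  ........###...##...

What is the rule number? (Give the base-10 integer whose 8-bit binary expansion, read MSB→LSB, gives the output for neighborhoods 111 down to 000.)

  ###|.  b7=0 t=0,i=2
  ##.|.  b6=0 t=0,i=4
  #.#|.  b5=0 t=2,i=1
  #..|.  b4=0 t=0,i=5
  .##|.  b3=0 t=0,i=1
  .#.|#  b2=1 t=1,i=0
  ..#|#  b1=1 t=0,i=0
  ...|#  b0=1 t=0,i=6
  bits 00000111 = 7

7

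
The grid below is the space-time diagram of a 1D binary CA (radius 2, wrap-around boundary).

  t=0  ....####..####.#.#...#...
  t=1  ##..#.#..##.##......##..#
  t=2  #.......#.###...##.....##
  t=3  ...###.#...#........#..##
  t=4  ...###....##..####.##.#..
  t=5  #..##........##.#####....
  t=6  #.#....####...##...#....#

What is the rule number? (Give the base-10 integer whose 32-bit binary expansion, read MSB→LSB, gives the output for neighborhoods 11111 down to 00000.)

1749573781

  #####|.  b31=0 t=5,i=18
  ####.|#  b30=1 t=0,i=6
  ###.#|#  b29=1 t=0,i=13
  ###..|.  b28=0 t=0,i=7
  ##.##|#  b27=1 t=1,i=11
  ##.#.|.  b26=0 t=0,i=14
  ##..#|.  b25=0 t=0,i=8
  ##...|.  b24=0 t=1,i=14
  #.###|.  b23=0 t=2,i=10
  #.##.|#  b22=1 t=1,i=12
  #.#.#|.  b21=0 t=0,i=15
  #.#..|.  b20=0 t=0,i=17
  #..##|#  b19=1 t=0,i=9
  #..#.|.  b18=0 t=1,i=3
  #...#|.  b17=0 t=0,i=19
  #....|.  b16=0 t=0,i=23
  .####|.  b15=0 t=0,i=5
  .###.|#  b14=1 t=1,i=0
  .##.#|#  b13=1 t=1,i=10
  .##..|.  b12=0 t=1,i=13
  .#.##|.  b11=0 t=2,i=9
  .#.#.|.  b10=0 t=0,i=16
  .#..#|.  b9=0 t=1,i=7
  .#...|.  b8=0 t=0,i=18
  ..###|#  b7=1 t=0,i=4
  ..##.|.  b6=0 t=1,i=9
  ..#.#|.  b5=0 t=1,i=4
  ..#..|#  b4=1 t=0,i=21
  ...##|.  b3=0 t=0,i=3
  ...#.|#  b2=1 t=0,i=20
  ....#|.  b1=0 t=0,i=2
  .....|#  b0=1 t=0,i=0
  bits 01101000010010000110000010010101 = 1749573781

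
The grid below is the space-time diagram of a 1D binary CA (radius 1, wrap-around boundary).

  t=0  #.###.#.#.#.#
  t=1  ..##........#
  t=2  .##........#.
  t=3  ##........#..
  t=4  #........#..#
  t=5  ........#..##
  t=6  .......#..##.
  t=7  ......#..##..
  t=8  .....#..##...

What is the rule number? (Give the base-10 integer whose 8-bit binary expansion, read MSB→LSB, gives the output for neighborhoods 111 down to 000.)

  nb ###: next=#  (t=0,i=3, bit7=1)
  nb ##.: next=.  (t=0,i=0, bit6=0)
  nb #.#: next=.  (t=0,i=1, bit5=0)
  nb #..: next=.  (t=1,i=0, bit4=0)
  nb .##: next=#  (t=0,i=2, bit3=1)
  nb .#.: next=.  (t=0,i=6, bit2=0)
  nb ..#: next=#  (t=1,i=1, bit1=1)
  nb ...: next=.  (t=1,i=5, bit0=0)
  bits 10001010 = 138

138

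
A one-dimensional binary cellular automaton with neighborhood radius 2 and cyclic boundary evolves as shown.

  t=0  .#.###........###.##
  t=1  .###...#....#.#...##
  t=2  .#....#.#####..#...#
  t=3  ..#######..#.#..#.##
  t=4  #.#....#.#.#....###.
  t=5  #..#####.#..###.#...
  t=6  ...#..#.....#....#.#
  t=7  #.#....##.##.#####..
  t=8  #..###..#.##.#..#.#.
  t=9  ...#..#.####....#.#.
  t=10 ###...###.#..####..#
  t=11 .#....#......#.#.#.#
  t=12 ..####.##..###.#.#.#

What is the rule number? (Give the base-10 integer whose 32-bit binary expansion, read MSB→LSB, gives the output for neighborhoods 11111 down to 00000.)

1122052518

  [31] ##### => .  t=2,i=10
  [30] ####. => #  t=2,i=11
  [29] ###.# => .  t=0,i=16
  [28] ###.. => .  t=0,i=5
  [27] ##.## => .  t=0,i=17
  [26] ##.#. => .  t=0,i=0
  [25] ##..# => #  t=2,i=13
  [24] ##... => .  t=0,i=6
  [23] #.### => #  t=0,i=3
  [22] #.##. => #  t=0,i=18
  [21] #.#.# => #  t=0,i=1
  [20] #.#.. => .  t=1,i=14
  [19] #..## => .  t=3,i=1
  [18] #..#. => .  t=2,i=14
  [17] #...# => .  t=1,i=5
  [16] #.... => #  t=0,i=7
  [15] .#### => .  t=2,i=9
  [14] .###. => .  t=0,i=4
  [13] .##.# => #  t=0,i=19
  [12] .##.. => .  t=3,i=19
  [11] .#.## => #  t=0,i=2
  [10] .#.#. => .  t=1,i=13
  [9] .#..# => .  t=3,i=14
  [8] .#... => #  t=1,i=8
  [7] ..### => #  t=0,i=14
  [6] ..##. => .  t=1,i=18
  [5] ..#.# => #  t=1,i=12
  [4] ..#.. => .  t=1,i=7
  [3] ...## => .  t=0,i=13
  [2] ...#. => #  t=1,i=6
  [1] ....# => #  t=0,i=12
  [0] ..... => .  t=0,i=8
  bits 01000010111000010010100110100110 = 1122052518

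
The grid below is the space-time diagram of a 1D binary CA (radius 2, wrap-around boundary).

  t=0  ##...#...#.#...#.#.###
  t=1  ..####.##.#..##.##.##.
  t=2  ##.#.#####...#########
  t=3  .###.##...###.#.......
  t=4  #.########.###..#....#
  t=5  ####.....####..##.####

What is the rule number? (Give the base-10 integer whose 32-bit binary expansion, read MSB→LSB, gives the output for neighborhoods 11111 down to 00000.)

770176094

  nb #####: next=.  (t=0,i=21, bit31=0)
  nb ####.: next=.  (t=0,i=0, bit30=0)
  nb ###.#: next=#  (t=1,i=5, bit29=1)
  nb ###..: next=.  (t=0,i=1, bit28=0)
  nb ##.##: next=#  (t=1,i=6, bit27=1)
  nb ##.#.: next=#  (t=1,i=9, bit26=1)
  nb ##..#: next=.  (t=4,i=14, bit25=0)
  nb ##...: next=#  (t=0,i=2, bit24=1)
  nb #.###: next=#  (t=0,i=19, bit23=1)
  nb #.##.: next=#  (t=1,i=7, bit22=1)
  nb #.#.#: next=#  (t=0,i=17, bit21=1)
  nb #.#..: next=.  (t=0,i=11, bit20=0)
  nb #..##: next=.  (t=1,i=12, bit19=0)
  nb #..#.: next=#  (t=4,i=15, bit18=1)
  nb #...#: next=#  (t=0,i=3, bit17=1)
  nb #....: next=#  (t=3,i=16, bit16=1)
  nb .####: next=#  (t=0,i=20, bit15=1)
  nb .###.: next=#  (t=3,i=2, bit14=1)
  nb .##.#: next=#  (t=1,i=8, bit13=1)
  nb .##..: next=#  (t=1,i=20, bit12=1)
  nb .#.##: next=.  (t=0,i=18, bit11=0)
  nb .#.#.: next=#  (t=0,i=10, bit10=1)
  nb .#..#: next=.  (t=1,i=11, bit9=0)
  nb .#...: next=.  (t=0,i=6, bit8=0)
  nb ..###: next=.  (t=1,i=2, bit7=0)
  nb ..##.: next=#  (t=1,i=13, bit6=1)
  nb ..#.#: next=.  (t=0,i=9, bit5=0)
  nb ..#..: next=#  (t=0,i=5, bit4=1)
  nb ...##: next=#  (t=1,i=1, bit3=1)
  nb ...#.: next=#  (t=0,i=4, bit2=1)
  nb ....#: next=#  (t=3,i=21, bit1=1)
  nb .....: next=.  (t=3,i=17, bit0=0)
  bits 00101101111001111111010001011110 = 770176094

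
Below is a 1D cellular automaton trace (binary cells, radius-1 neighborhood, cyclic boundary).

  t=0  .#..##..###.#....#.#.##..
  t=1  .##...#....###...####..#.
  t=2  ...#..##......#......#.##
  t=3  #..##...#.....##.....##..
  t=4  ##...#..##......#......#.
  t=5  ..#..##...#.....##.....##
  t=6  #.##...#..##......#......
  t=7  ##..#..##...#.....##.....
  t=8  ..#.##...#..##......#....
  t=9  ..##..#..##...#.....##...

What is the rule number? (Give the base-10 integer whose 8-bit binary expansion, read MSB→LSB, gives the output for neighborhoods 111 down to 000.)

  ### -> .   bit 7 = 0  t=0,i=9
  ##. -> .   bit 6 = 0  t=0,i=5
  #.# -> #   bit 5 = 1  t=0,i=11
  #.. -> #   bit 4 = 1  t=0,i=2
  .## -> .   bit 3 = 0  t=0,i=4
  .#. -> #   bit 2 = 1  t=0,i=1
  ..# -> .   bit 1 = 0  t=0,i=0
  ... -> .   bit 0 = 0  t=0,i=14
  bits 00110100 = 52

52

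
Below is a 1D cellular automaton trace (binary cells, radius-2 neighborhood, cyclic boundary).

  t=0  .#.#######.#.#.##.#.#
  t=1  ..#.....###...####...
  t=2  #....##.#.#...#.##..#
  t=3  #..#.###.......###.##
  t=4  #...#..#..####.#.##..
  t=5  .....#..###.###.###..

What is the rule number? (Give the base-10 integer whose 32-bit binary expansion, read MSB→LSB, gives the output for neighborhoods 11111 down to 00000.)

2085108419

  ##### -> .   bit 31 = 0  t=0,i=5
  ####. -> #   bit 30 = 1  t=0,i=8
  ###.# -> #   bit 29 = 1  t=0,i=9
  ###.. -> #   bit 28 = 1  t=1,i=10
  ##.## -> #   bit 27 = 1  t=3,i=18
  ##.#. -> #   bit 26 = 1  t=0,i=10
  ##..# -> .   bit 25 = 0  t=2,i=18
  ##... -> .   bit 24 = 0  t=1,i=11
  #.### -> .   bit 23 = 0  t=0,i=3
  #.##. -> #   bit 22 = 1  t=0,i=15
  #.#.# -> .   bit 21 = 0  t=0,i=1
  #.#.. -> .   bit 20 = 0  t=2,i=10
  #..## -> #   bit 19 = 1  t=2,i=19
  #..#. -> .   bit 18 = 0  t=3,i=2
  #...# -> .   bit 17 = 0  t=1,i=12
  #.... -> .   bit 16 = 0  t=1,i=4
  .#### -> .   bit 15 = 0  t=0,i=4
  .###. -> .   bit 14 = 0  t=1,i=9
  .##.# -> #   bit 13 = 1  t=0,i=16
  .##.. -> #   bit 12 = 1  t=2,i=0
  .#.## -> #   bit 11 = 1  t=0,i=2
  .#.#. -> .   bit 10 = 0  t=0,i=0
  .#..# -> #   bit 9 = 1  t=4,i=5
  .#... -> .   bit 8 = 0  t=1,i=3
  ..### -> #   bit 7 = 1  t=1,i=8
  ..##. -> #   bit 6 = 1  t=2,i=5
  ..#.# -> .   bit 5 = 0  t=2,i=14
  ..#.. -> .   bit 4 = 0  t=1,i=2
  ...## -> .   bit 3 = 0  t=1,i=7
  ...#. -> .   bit 2 = 0  t=1,i=1
  ....# -> #   bit 1 = 1  t=1,i=0
  ..... -> #   bit 0 = 1  t=1,i=5
  bits 01111100010010000011101011000011 = 2085108419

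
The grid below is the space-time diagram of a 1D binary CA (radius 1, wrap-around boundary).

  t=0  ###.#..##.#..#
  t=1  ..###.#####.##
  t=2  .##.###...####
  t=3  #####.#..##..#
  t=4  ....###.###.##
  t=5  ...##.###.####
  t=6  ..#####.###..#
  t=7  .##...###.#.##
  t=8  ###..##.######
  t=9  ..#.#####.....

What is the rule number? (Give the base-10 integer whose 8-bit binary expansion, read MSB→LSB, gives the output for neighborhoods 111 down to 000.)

  nb ###: next=.  (t=0,i=0, bit7=0)
  nb ##.: next=#  (t=0,i=2, bit6=1)
  nb #.#: next=#  (t=0,i=3, bit5=1)
  nb #..: next=.  (t=0,i=5, bit4=0)
  nb .##: next=#  (t=0,i=7, bit3=1)
  nb .#.: next=#  (t=0,i=4, bit2=1)
  nb ..#: next=#  (t=0,i=6, bit1=1)
  nb ...: next=.  (t=2,i=8, bit0=0)
  bits 01101110 = 110

110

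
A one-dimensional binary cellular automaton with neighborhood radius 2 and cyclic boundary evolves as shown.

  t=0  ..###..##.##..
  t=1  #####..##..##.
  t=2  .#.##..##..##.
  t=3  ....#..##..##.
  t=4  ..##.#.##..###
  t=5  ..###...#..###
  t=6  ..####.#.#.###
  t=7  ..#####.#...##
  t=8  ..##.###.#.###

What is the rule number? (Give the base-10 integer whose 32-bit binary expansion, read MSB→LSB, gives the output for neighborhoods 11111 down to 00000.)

  ##### -> .   bit 31 = 0  t=1,i=2
  ####. -> #   bit 30 = 1  t=1,i=3
  ###.# -> #   bit 29 = 1  t=6,i=5
  ###.. -> #   bit 28 = 1  t=0,i=4
  ##.## -> .   bit 27 = 0  t=0,i=9
  ##.#. -> #   bit 26 = 1  t=4,i=4
  ##..# -> .   bit 25 = 0  t=0,i=5
  ##... -> #   bit 24 = 1  t=0,i=12
  #.### -> .   bit 23 = 0  t=1,i=0
  #.##. -> .   bit 22 = 0  t=0,i=10
  #.#.# -> .   bit 21 = 0  t=4,i=5
  #.#.. -> .   bit 20 = 0  t=7,i=8
  #..## -> .   bit 19 = 0  t=0,i=6
  #..#. -> .   bit 18 = 0  t=2,i=0
  #...# -> .   bit 17 = 0  t=5,i=6
  #.... -> .   bit 16 = 0  t=0,i=13
  .#### -> #   bit 15 = 1  t=1,i=1
  .###. -> #   bit 14 = 1  t=0,i=3
  .##.# -> #   bit 13 = 1  t=0,i=8
  .##.. -> #   bit 12 = 1  t=0,i=11
  .#.## -> .   bit 11 = 0  t=2,i=2
  .#.#. -> #   bit 10 = 1  t=6,i=8
  .#..# -> #   bit 9 = 1  t=3,i=5
  .#... -> #   bit 8 = 1  t=7,i=9
  ..### -> #   bit 7 = 1  t=0,i=2
  ..##. -> #   bit 6 = 1  t=0,i=7
  ..#.# -> .   bit 5 = 0  t=2,i=1
  ..#.. -> .   bit 4 = 0  t=3,i=4
  ...## -> #   bit 3 = 1  t=0,i=1
  ...#. -> #   bit 2 = 1  t=3,i=3
  ....# -> #   bit 1 = 1  t=0,i=0
  ..... -> .   bit 0 = 0  t=3,i=1
  bits 01110101000000001111011111001110 = 1962997710

1962997710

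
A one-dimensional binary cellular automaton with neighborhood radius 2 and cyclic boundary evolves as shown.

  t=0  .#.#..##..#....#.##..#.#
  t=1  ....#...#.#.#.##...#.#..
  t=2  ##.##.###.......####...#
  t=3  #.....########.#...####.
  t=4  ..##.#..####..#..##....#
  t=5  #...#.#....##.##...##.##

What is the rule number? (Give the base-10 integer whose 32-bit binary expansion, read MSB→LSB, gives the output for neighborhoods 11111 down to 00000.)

2541961789

  ##### -> #   bit 31 = 1  t=3,i=8
  ####. -> .   bit 30 = 0  t=2,i=18
  ###.# -> .   bit 29 = 0  t=2,i=1
  ###.. -> #   bit 28 = 1  t=2,i=8
  ##.## -> .   bit 27 = 0  t=2,i=2
  ##.#. -> #   bit 26 = 1  t=3,i=14
  ##..# -> #   bit 25 = 1  t=0,i=8
  ##... -> #   bit 24 = 1  t=1,i=16
  #.### -> #   bit 23 = 1  t=2,i=6
  #.##. -> .   bit 22 = 0  t=0,i=17
  #.#.# -> .   bit 21 = 0  t=0,i=1
  #.#.. -> .   bit 20 = 0  t=0,i=3
  #..## -> .   bit 19 = 0  t=0,i=5
  #..#. -> .   bit 18 = 0  t=0,i=9
  #...# -> #   bit 17 = 1  t=1,i=6
  #.... -> #   bit 16 = 1  t=0,i=12
  .#### -> .   bit 15 = 0  t=2,i=17
  .###. -> #   bit 14 = 1  t=2,i=0
  .##.# -> .   bit 13 = 0  t=2,i=4
  .##.. -> .   bit 12 = 0  t=0,i=7
  .#.## -> .   bit 11 = 0  t=0,i=16
  .#.#. -> .   bit 10 = 0  t=0,i=0
  .#..# -> #   bit 9 = 1  t=0,i=4
  .#... -> .   bit 8 = 0  t=0,i=11
  ..### -> .   bit 7 = 0  t=2,i=16
  ..##. -> .   bit 6 = 0  t=0,i=6
  ..#.# -> #   bit 5 = 1  t=0,i=15
  ..#.. -> #   bit 4 = 1  t=0,i=10
  ...## -> #   bit 3 = 1  t=2,i=15
  ...#. -> #   bit 2 = 1  t=0,i=14
  ....# -> .   bit 1 = 0  t=0,i=13
  ..... -> #   bit 0 = 1  t=1,i=0
  bits 10010111100000110100001000111101 = 2541961789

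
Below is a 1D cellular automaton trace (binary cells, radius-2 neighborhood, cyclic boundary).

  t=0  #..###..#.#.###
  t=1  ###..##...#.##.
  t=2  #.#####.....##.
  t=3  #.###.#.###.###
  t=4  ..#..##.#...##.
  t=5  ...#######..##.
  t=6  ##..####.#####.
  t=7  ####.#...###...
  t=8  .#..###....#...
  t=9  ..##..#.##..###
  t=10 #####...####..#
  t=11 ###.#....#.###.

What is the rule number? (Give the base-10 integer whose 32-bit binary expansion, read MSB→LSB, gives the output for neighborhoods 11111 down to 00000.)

2532946755

  ##### -> #   bit 31 = 1  t=2,i=4
  ####. -> .   bit 30 = 0  t=0,i=14
  ###.# -> .   bit 29 = 0  t=3,i=0
  ###.. -> #   bit 28 = 1  t=0,i=0
  ##.## -> .   bit 27 = 0  t=1,i=14
  ##.#. -> #   bit 26 = 1  t=2,i=14
  ##..# -> #   bit 25 = 1  t=0,i=1
  ##... -> .   bit 24 = 0  t=1,i=7
  #.### -> #   bit 23 = 1  t=0,i=12
  #.##. -> #   bit 22 = 1  t=1,i=12
  #.#.# -> #   bit 21 = 1  t=0,i=10
  #.#.. -> #   bit 20 = 1  t=4,i=8
  #..## -> #   bit 19 = 1  t=0,i=2
  #..#. -> .   bit 18 = 0  t=0,i=7
  #...# -> .   bit 17 = 0  t=1,i=8
  #.... -> #   bit 16 = 1  t=2,i=8
  .#### -> #   bit 15 = 1  t=0,i=13
  .###. -> .   bit 14 = 0  t=0,i=4
  .##.# -> #   bit 13 = 1  t=1,i=13
  .##.. -> #   bit 12 = 1  t=1,i=6
  .#.## -> .   bit 11 = 0  t=0,i=11
  .#.#. -> .   bit 10 = 0  t=0,i=9
  .#..# -> #   bit 9 = 1  t=4,i=3
  .#... -> #   bit 8 = 1  t=4,i=9
  ..### -> .   bit 7 = 0  t=0,i=3
  ..##. -> #   bit 6 = 1  t=1,i=5
  ..#.# -> .   bit 5 = 0  t=0,i=8
  ..#.. -> .   bit 4 = 0  t=4,i=2
  ...## -> .   bit 3 = 0  t=2,i=11
  ...#. -> .   bit 2 = 0  t=1,i=9
  ....# -> #   bit 1 = 1  t=2,i=10
  ..... -> #   bit 0 = 1  t=2,i=9
  bits 10010110111110011011001101000011 = 2532946755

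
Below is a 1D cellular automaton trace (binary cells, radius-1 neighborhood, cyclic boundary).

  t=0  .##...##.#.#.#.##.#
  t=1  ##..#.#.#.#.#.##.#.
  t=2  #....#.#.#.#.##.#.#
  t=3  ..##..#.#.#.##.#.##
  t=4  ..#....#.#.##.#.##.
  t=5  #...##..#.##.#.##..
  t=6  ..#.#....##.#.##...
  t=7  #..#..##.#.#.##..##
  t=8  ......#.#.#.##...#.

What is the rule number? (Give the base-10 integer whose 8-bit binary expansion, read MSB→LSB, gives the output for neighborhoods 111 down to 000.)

  nb ###: next=.  (t=7,i=18, bit7=0)
  nb ##.: next=.  (t=0,i=2, bit6=0)
  nb #.#: next=#  (t=0,i=0, bit5=1)
  nb #..: next=.  (t=0,i=3, bit4=0)
  nb .##: next=#  (t=0,i=1, bit3=1)
  nb .#.: next=.  (t=0,i=9, bit2=0)
  nb ..#: next=.  (t=0,i=5, bit1=0)
  nb ...: next=#  (t=0,i=4, bit0=1)
  bits 00101001 = 41

41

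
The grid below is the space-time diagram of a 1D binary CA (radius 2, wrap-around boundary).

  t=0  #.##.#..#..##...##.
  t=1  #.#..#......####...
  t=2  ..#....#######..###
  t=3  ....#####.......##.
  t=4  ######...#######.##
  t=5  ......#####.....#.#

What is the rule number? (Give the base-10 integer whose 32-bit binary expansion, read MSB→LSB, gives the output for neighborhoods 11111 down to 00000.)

  #####|.  b31=0 t=2,i=9
  ####.|.  b30=0 t=1,i=14
  ###.#|.  b29=0 t=4,i=15
  ###..|.  b28=0 t=1,i=15
  ##.##|#  b27=1 t=4,i=16
  ##.#.|.  b26=0 t=0,i=4
  ##..#|.  b25=0 t=2,i=0
  ##...|#  b24=1 t=0,i=13
  #.###|.  b23=0 t=4,i=17
  #.##.|#  b22=1 t=0,i=2
  #.#.#|#  b21=1 t=0,i=0
  #.#..|#  b20=1 t=0,i=5
  #..##|.  b19=0 t=0,i=10
  #..#.|.  b18=0 t=0,i=7
  #...#|#  b17=1 t=0,i=14
  #....|#  b16=1 t=1,i=7
  .####|#  b15=1 t=1,i=13
  .###.|#  b14=1 t=2,i=17
  .##.#|.  b13=0 t=0,i=3
  .##..|#  b12=1 t=0,i=12
  .#.##|.  b11=0 t=0,i=1
  .#.#.|.  b10=0 t=1,i=1
  .#..#|.  b9=0 t=0,i=6
  .#...|.  b8=0 t=1,i=6
  ..###|#  b7=1 t=1,i=12
  ..##.|.  b6=0 t=0,i=11
  ..#.#|.  b5=0 t=1,i=0
  ..#..|.  b4=0 t=0,i=8
  ...##|#  b3=1 t=0,i=15
  ...#.|#  b2=1 t=1,i=18
  ....#|#  b1=1 t=1,i=10
  .....|#  b0=1 t=1,i=8
  bits 00001001011100111101000010001111 = 158584975

158584975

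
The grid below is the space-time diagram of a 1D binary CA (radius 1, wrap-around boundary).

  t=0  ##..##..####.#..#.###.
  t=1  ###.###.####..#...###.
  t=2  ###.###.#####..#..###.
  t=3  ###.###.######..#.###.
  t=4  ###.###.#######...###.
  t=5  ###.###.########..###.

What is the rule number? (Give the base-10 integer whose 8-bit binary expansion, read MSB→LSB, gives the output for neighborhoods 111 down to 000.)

  nb ###: next=#  (t=0,i=9, bit7=1)
  nb ##.: next=#  (t=0,i=1, bit6=1)
  nb #.#: next=.  (t=0,i=12, bit5=0)
  nb #..: next=#  (t=0,i=2, bit4=1)
  nb .##: next=#  (t=0,i=0, bit3=1)
  nb .#.: next=.  (t=0,i=13, bit2=0)
  nb ..#: next=.  (t=0,i=3, bit1=0)
  nb ...: next=.  (t=1,i=16, bit0=0)
  bits 11011000 = 216

216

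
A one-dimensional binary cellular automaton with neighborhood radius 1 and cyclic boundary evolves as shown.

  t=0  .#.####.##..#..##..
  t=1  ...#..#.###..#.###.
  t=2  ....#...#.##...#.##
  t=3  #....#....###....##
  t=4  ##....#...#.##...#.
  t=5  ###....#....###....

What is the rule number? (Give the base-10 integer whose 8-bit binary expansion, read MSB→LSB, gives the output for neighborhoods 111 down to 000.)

88

  nb ###: next=.  (t=0,i=4, bit7=0)
  nb ##.: next=#  (t=0,i=6, bit6=1)
  nb #.#: next=.  (t=0,i=2, bit5=0)
  nb #..: next=#  (t=0,i=10, bit4=1)
  nb .##: next=#  (t=0,i=3, bit3=1)
  nb .#.: next=.  (t=0,i=1, bit2=0)
  nb ..#: next=.  (t=0,i=0, bit1=0)
  nb ...: next=.  (t=0,i=18, bit0=0)
  bits 01011000 = 88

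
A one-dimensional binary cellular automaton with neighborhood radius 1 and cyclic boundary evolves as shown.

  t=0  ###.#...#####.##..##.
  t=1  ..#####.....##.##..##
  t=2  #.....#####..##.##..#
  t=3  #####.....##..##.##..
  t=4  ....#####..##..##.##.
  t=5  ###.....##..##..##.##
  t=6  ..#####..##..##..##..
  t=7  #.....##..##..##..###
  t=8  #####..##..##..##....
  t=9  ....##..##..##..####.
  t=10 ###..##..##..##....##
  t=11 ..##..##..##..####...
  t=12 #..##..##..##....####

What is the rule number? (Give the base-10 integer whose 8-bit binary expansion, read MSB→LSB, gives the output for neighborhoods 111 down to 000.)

117

  ###|.  b7=0 t=0,i=1
  ##.|#  b6=1 t=0,i=2
  #.#|#  b5=1 t=0,i=3
  #..|#  b4=1 t=0,i=5
  .##|.  b3=0 t=0,i=0
  .#.|#  b2=1 t=0,i=4
  ..#|.  b1=0 t=0,i=7
  ...|#  b0=1 t=0,i=6
  bits 01110101 = 117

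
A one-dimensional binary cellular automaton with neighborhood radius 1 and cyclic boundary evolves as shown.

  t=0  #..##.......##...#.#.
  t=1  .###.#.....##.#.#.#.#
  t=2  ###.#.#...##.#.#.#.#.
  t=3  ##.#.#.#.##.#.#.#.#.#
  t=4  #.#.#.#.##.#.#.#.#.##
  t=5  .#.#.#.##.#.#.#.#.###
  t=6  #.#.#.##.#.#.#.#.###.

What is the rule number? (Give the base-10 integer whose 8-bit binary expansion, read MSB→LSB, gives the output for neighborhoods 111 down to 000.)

  ### -> #   bit 7 = 1  t=1,i=2
  ##. -> .   bit 6 = 0  t=0,i=4
  #.# -> #   bit 5 = 1  t=0,i=18
  #.. -> #   bit 4 = 1  t=0,i=1
  .## -> #   bit 3 = 1  t=0,i=3
  .#. -> .   bit 2 = 0  t=0,i=0
  ..# -> #   bit 1 = 1  t=0,i=2
  ... -> .   bit 0 = 0  t=0,i=6
  bits 10111010 = 186

186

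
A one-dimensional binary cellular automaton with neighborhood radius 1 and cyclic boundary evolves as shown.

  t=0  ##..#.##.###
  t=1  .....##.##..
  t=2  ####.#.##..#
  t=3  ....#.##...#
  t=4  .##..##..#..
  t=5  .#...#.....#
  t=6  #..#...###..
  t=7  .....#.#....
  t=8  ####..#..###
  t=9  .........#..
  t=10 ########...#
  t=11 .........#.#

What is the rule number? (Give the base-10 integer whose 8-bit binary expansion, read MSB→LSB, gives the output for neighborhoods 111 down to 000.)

41

  nb ###: next=.  (t=0,i=0, bit7=0)
  nb ##.: next=.  (t=0,i=1, bit6=0)
  nb #.#: next=#  (t=0,i=5, bit5=1)
  nb #..: next=.  (t=0,i=2, bit4=0)
  nb .##: next=#  (t=0,i=6, bit3=1)
  nb .#.: next=.  (t=0,i=4, bit2=0)
  nb ..#: next=.  (t=0,i=3, bit1=0)
  nb ...: next=#  (t=1,i=0, bit0=1)
  bits 00101001 = 41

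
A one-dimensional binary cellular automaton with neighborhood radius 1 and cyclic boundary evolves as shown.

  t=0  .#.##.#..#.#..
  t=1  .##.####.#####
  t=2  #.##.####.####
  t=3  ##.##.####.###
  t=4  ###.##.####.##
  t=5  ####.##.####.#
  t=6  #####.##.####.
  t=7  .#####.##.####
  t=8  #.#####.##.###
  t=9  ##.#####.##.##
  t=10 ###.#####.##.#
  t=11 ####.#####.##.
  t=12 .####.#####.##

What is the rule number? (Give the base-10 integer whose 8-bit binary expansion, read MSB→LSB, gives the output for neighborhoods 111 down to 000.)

245

  nb ###: next=#  (t=1,i=5, bit7=1)
  nb ##.: next=#  (t=0,i=4, bit6=1)
  nb #.#: next=#  (t=0,i=2, bit5=1)
  nb #..: next=#  (t=0,i=7, bit4=1)
  nb .##: next=.  (t=0,i=3, bit3=0)
  nb .#.: next=#  (t=0,i=1, bit2=1)
  nb ..#: next=.  (t=0,i=0, bit1=0)
  nb ...: next=#  (t=0,i=13, bit0=1)
  bits 11110101 = 245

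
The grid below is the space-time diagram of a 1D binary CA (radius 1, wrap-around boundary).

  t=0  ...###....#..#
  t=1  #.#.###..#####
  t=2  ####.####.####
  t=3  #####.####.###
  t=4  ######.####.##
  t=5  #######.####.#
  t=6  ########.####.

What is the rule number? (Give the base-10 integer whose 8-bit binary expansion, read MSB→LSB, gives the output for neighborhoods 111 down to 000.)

246

  [7] ### => #  t=0,i=4
  [6] ##. => #  t=0,i=5
  [5] #.# => #  t=1,i=1
  [4] #.. => #  t=0,i=0
  [3] .## => .  t=0,i=3
  [2] .#. => #  t=0,i=10
  [1] ..# => #  t=0,i=2
  [0] ... => .  t=0,i=1
  bits 11110110 = 246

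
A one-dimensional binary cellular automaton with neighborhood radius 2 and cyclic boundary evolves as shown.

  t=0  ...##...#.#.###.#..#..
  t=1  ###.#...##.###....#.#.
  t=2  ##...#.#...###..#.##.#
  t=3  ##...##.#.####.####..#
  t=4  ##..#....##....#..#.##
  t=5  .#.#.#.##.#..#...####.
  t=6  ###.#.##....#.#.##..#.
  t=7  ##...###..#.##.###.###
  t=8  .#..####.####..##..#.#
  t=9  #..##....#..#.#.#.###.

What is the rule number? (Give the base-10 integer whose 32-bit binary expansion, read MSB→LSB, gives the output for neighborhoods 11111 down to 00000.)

2429312427

  #####|#  b31=1 t=7,i=21
  ####.|.  b30=0 t=3,i=12
  ###.#|.  b29=0 t=0,i=14
  ###..|#  b28=1 t=1,i=13
  ##.##|.  b27=0 t=1,i=10
  ##.#.|.  b26=0 t=0,i=15
  ##..#|.  b25=0 t=2,i=14
  ##...|.  b24=0 t=0,i=5
  #.###|#  b23=1 t=0,i=12
  #.##.|#  b22=1 t=2,i=18
  #.#.#|.  b21=0 t=0,i=10
  #.#..|.  b20=0 t=0,i=16
  #..##|#  b19=1 t=3,i=20
  #..#.|#  b18=1 t=0,i=18
  #...#|.  b17=0 t=0,i=6
  #....|.  b16=0 t=0,i=21
  .####|.  b15=0 t=3,i=11
  .###.|#  b14=1 t=0,i=13
  .##.#|.  b13=0 t=1,i=9
  .##..|#  b12=1 t=0,i=4
  .#.##|#  b11=1 t=0,i=11
  .#.#.|#  b10=1 t=0,i=9
  .#..#|.  b9=0 t=0,i=17
  .#...|#  b8=1 t=0,i=20
  ..###|#  b7=1 t=2,i=11
  ..##.|.  b6=0 t=0,i=3
  ..#.#|#  b5=1 t=0,i=8
  ..#..|.  b4=0 t=0,i=19
  ...##|#  b3=1 t=0,i=2
  ...#.|.  b2=0 t=0,i=7
  ....#|#  b1=1 t=0,i=1
  .....|#  b0=1 t=0,i=0
  bits 10010000110011000101110110101011 = 2429312427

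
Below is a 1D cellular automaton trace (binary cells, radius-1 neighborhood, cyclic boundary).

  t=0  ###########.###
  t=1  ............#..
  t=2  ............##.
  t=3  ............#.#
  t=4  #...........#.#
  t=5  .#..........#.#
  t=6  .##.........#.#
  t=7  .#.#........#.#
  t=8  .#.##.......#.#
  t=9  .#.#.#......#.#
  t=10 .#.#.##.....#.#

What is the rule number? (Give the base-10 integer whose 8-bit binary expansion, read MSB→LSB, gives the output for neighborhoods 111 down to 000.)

  ###|.  b7=0 t=0,i=0
  ##.|.  b6=0 t=0,i=10
  #.#|.  b5=0 t=0,i=11
  #..|#  b4=1 t=1,i=13
  .##|#  b3=1 t=0,i=12
  .#.|#  b2=1 t=1,i=12
  ..#|.  b1=0 t=1,i=11
  ...|.  b0=0 t=1,i=0
  bits 00011100 = 28

28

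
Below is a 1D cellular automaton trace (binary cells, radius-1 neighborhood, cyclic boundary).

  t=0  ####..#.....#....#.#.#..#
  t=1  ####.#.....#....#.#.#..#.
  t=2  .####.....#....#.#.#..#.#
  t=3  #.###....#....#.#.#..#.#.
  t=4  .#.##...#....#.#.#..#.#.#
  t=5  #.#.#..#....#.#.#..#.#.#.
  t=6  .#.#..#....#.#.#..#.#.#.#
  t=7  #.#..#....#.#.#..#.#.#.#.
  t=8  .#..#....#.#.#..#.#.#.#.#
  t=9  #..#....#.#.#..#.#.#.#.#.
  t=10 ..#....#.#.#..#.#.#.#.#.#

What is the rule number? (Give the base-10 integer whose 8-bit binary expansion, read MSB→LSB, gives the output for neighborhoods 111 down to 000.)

  ###|#  b7=1 t=0,i=0
  ##.|#  b6=1 t=0,i=3
  #.#|#  b5=1 t=0,i=18
  #..|.  b4=0 t=0,i=4
  .##|.  b3=0 t=0,i=24
  .#.|.  b2=0 t=0,i=6
  ..#|#  b1=1 t=0,i=5
  ...|.  b0=0 t=0,i=8
  bits 11100010 = 226

226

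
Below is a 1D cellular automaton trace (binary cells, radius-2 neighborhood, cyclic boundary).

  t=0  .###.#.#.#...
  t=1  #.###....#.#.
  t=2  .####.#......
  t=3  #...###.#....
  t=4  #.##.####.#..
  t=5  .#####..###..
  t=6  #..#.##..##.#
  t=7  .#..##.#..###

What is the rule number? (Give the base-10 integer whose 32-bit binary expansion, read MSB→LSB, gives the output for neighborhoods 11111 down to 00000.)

  nb #####: next=#  (t=5,i=3, bit31=1)
  nb ####.: next=.  (t=2,i=3, bit30=0)
  nb ###.#: next=#  (t=0,i=3, bit29=1)
  nb ###..: next=#  (t=1,i=4, bit28=1)
  nb ##.##: next=#  (t=4,i=4, bit27=1)
  nb ##.#.: next=#  (t=0,i=4, bit26=1)
  nb ##..#: next=#  (t=5,i=6, bit25=1)
  nb ##...: next=.  (t=1,i=5, bit24=0)
  nb #.###: next=#  (t=1,i=2, bit23=1)
  nb #.##.: next=#  (t=4,i=2, bit22=1)
  nb #.#.#: next=.  (t=0,i=5, bit21=0)
  nb #.#..: next=#  (t=0,i=9, bit20=1)
  nb #..##: next=.  (t=5,i=7, bit19=0)
  nb #..#.: next=.  (t=4,i=12, bit18=0)
  nb #...#: next=#  (t=3,i=2, bit17=1)
  nb #....: next=#  (t=0,i=11, bit16=1)
  nb .####: next=.  (t=2,i=2, bit15=0)
  nb .###.: next=#  (t=0,i=2, bit14=1)
  nb .##.#: next=#  (t=4,i=3, bit13=1)
  nb .##..: next=.  (t=6,i=0, bit12=0)
  nb .#.##: next=#  (t=1,i=1, bit11=1)
  nb .#.#.: next=.  (t=0,i=6, bit10=0)
  nb .#..#: next=.  (t=4,i=11, bit9=0)
  nb .#...: next=.  (t=0,i=10, bit8=0)
  nb ..###: next=.  (t=0,i=1, bit7=0)
  nb ..##.: next=.  (t=6,i=9, bit6=0)
  nb ..#.#: next=.  (t=1,i=9, bit5=0)
  nb ..#..: next=#  (t=3,i=0, bit4=1)
  nb ...##: next=#  (t=0,i=0, bit3=1)
  nb ...#.: next=.  (t=1,i=8, bit2=0)
  nb ....#: next=.  (t=0,i=12, bit1=0)
  nb .....: next=.  (t=2,i=9, bit0=0)
  bits 10111110110100110110100000011000 = 3201525784

3201525784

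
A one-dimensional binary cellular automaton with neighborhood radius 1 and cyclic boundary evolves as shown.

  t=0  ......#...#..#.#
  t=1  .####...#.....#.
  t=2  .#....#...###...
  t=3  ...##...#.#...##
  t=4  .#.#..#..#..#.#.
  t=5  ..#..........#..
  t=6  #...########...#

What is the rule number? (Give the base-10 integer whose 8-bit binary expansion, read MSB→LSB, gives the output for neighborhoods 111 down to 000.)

41

  ###|.  b7=0 t=1,i=2
  ##.|.  b6=0 t=1,i=4
  #.#|#  b5=1 t=0,i=14
  #..|.  b4=0 t=0,i=0
  .##|#  b3=1 t=1,i=1
  .#.|.  b2=0 t=0,i=6
  ..#|.  b1=0 t=0,i=5
  ...|#  b0=1 t=0,i=1
  bits 00101001 = 41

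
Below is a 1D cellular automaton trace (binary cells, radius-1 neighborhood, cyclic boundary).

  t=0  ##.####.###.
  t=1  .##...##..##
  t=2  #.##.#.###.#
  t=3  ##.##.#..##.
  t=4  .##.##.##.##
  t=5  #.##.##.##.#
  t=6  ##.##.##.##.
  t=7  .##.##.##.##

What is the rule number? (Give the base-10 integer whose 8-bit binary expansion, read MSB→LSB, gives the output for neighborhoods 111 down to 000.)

114

  nb ###: next=.  (t=0,i=4, bit7=0)
  nb ##.: next=#  (t=0,i=1, bit6=1)
  nb #.#: next=#  (t=0,i=2, bit5=1)
  nb #..: next=#  (t=1,i=3, bit4=1)
  nb .##: next=.  (t=0,i=0, bit3=0)
  nb .#.: next=.  (t=2,i=5, bit2=0)
  nb ..#: next=#  (t=1,i=5, bit1=1)
  nb ...: next=.  (t=1,i=4, bit0=0)
  bits 01110010 = 114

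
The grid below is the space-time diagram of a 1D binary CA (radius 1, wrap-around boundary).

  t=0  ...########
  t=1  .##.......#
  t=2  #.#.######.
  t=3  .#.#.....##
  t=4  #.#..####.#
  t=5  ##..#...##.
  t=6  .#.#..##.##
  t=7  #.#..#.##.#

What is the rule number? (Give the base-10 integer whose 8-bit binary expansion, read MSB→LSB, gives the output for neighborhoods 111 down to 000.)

99

  ### -> .   bit 7 = 0  t=0,i=4
  ##. -> #   bit 6 = 1  t=0,i=10
  #.# -> #   bit 5 = 1  t=1,i=0
  #.. -> .   bit 4 = 0  t=0,i=0
  .## -> .   bit 3 = 0  t=0,i=3
  .#. -> .   bit 2 = 0  t=1,i=10
  ..# -> #   bit 1 = 1  t=0,i=2
  ... -> #   bit 0 = 1  t=0,i=1
  bits 01100011 = 99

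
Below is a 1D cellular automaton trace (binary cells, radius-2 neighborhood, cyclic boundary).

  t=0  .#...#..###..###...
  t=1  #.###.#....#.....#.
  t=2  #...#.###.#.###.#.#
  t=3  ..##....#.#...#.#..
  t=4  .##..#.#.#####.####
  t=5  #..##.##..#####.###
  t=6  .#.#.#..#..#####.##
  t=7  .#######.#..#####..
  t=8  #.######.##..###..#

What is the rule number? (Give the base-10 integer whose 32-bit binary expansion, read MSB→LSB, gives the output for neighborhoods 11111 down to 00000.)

  [31] ##### => #  t=4,i=11
  [30] ####. => #  t=4,i=12
  [29] ###.# => #  t=1,i=4
  [28] ###.. => .  t=0,i=10
  [27] ##.## => #  t=4,i=0
  [26] ##.#. => .  t=1,i=5
  [25] ##..# => #  t=0,i=11
  [24] ##... => .  t=0,i=16
  [23] #.### => .  t=1,i=2
  [22] #.##. => .  t=2,i=18
  [21] #.#.# => #  t=1,i=0
  [20] #.#.. => #  t=1,i=6
  [19] #..## => .  t=0,i=7
  [18] #..#. => #  t=4,i=4
  [17] #...# => #  t=0,i=3
  [16] #.... => #  t=0,i=17
  [15] .#### => #  t=4,i=10
  [14] .###. => .  t=0,i=9
  [13] .##.# => .  t=5,i=4
  [12] .##.. => .  t=2,i=0
  [11] .#.## => .  t=1,i=1
  [10] .#.#. => #  t=1,i=18
  [9] .#..# => #  t=0,i=6
  [8] .#... => #  t=0,i=2
  [7] ..### => .  t=0,i=8
  [6] ..##. => #  t=3,i=2
  [5] ..#.# => .  t=1,i=17
  [4] ..#.. => .  t=0,i=1
  [3] ...## => #  t=3,i=1
  [2] ...#. => #  t=0,i=0
  [1] ....# => .  t=0,i=18
  [0] ..... => #  t=1,i=14
  bits 11101010001101111000011101001101 = 3929507661

3929507661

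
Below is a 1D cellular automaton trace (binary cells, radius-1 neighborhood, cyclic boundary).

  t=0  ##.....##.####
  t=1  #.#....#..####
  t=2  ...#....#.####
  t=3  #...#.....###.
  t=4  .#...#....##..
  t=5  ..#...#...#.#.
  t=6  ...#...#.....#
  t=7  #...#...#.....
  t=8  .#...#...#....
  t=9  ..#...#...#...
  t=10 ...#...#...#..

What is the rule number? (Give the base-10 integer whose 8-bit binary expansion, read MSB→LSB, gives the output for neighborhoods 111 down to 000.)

  ###|#  b7=1 t=0,i=0
  ##.|.  b6=0 t=0,i=1
  #.#|.  b5=0 t=0,i=9
  #..|#  b4=1 t=0,i=2
  .##|#  b3=1 t=0,i=7
  .#.|.  b2=0 t=1,i=2
  ..#|.  b1=0 t=0,i=6
  ...|.  b0=0 t=0,i=3
  bits 10011000 = 152

152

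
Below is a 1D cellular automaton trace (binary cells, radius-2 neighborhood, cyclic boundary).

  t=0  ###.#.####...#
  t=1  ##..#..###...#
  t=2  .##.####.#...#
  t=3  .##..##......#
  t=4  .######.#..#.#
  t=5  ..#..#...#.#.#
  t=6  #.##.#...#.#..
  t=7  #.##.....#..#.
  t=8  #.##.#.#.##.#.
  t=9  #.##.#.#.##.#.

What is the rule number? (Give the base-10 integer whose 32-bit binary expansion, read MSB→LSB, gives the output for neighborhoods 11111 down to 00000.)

1382658802

  ##### -> .   bit 31 = 0  t=4,i=3
  ####. -> #   bit 30 = 1  t=0,i=1
  ###.# -> .   bit 29 = 0  t=0,i=2
  ###.. -> #   bit 28 = 1  t=0,i=9
  ##.## -> .   bit 27 = 0  t=2,i=3
  ##.#. -> .   bit 26 = 0  t=0,i=3
  ##..# -> #   bit 25 = 1  t=1,i=2
  ##... -> .   bit 24 = 0  t=0,i=10
  #.### -> .   bit 23 = 0  t=0,i=6
  #.##. -> #   bit 22 = 1  t=2,i=1
  #.#.# -> #   bit 21 = 1  t=0,i=4
  #.#.. -> .   bit 20 = 0  t=2,i=9
  #..## -> #   bit 19 = 1  t=1,i=6
  #..#. -> .   bit 18 = 0  t=1,i=3
  #...# -> .   bit 17 = 0  t=0,i=11
  #.... -> #   bit 16 = 1  t=3,i=8
  .#### -> #   bit 15 = 1  t=0,i=0
  .###. -> .   bit 14 = 0  t=1,i=0
  .##.# -> #   bit 13 = 1  t=2,i=2
  .##.. -> #   bit 12 = 1  t=3,i=2
  .#.## -> .   bit 11 = 0  t=0,i=5
  .#.#. -> .   bit 10 = 0  t=4,i=12
  .#..# -> #   bit 9 = 1  t=1,i=5
  .#... -> .   bit 8 = 0  t=2,i=10
  ..### -> #   bit 7 = 1  t=0,i=13
  ..##. -> #   bit 6 = 1  t=3,i=5
  ..#.# -> #   bit 5 = 1  t=2,i=13
  ..#.. -> #   bit 4 = 1  t=1,i=4
  ...## -> .   bit 3 = 0  t=0,i=12
  ...#. -> .   bit 2 = 0  t=2,i=12
  ....# -> #   bit 1 = 1  t=3,i=11
  ..... -> .   bit 0 = 0  t=3,i=9
  bits 01010010011010011011001011110010 = 1382658802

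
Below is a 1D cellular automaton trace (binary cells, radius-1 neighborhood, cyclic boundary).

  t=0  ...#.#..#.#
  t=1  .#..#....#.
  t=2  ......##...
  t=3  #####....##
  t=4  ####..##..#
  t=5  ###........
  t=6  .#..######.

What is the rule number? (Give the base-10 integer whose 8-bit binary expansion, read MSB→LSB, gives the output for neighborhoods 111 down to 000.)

161

  ###|#  b7=1 t=3,i=0
  ##.|.  b6=0 t=2,i=7
  #.#|#  b5=1 t=0,i=4
  #..|.  b4=0 t=0,i=0
  .##|.  b3=0 t=2,i=6
  .#.|.  b2=0 t=0,i=3
  ..#|.  b1=0 t=0,i=2
  ...|#  b0=1 t=0,i=1
  bits 10100001 = 161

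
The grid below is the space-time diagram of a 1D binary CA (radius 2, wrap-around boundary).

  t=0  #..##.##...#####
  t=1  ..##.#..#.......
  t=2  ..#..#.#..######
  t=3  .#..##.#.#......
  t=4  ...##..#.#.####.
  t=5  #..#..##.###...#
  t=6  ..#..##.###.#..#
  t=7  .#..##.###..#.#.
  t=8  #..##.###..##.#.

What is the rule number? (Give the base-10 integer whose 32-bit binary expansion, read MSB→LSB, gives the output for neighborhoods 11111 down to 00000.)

163399777

  nb #####: next=.  (t=0,i=13, bit31=0)
  nb ####.: next=.  (t=0,i=15, bit30=0)
  nb ###.#: next=.  (t=6,i=10, bit29=0)
  nb ###..: next=.  (t=0,i=0, bit28=0)
  nb ##.##: next=#  (t=0,i=5, bit27=1)
  nb ##.#.: next=.  (t=1,i=4, bit26=0)
  nb ##..#: next=.  (t=0,i=1, bit25=0)
  nb ##...: next=#  (t=0,i=8, bit24=1)
  nb #.###: next=#  (t=4,i=11, bit23=1)
  nb #.##.: next=.  (t=0,i=6, bit22=0)
  nb #.#.#: next=#  (t=3,i=7, bit21=1)
  nb #.#..: next=#  (t=1,i=5, bit20=1)
  nb #..##: next=#  (t=0,i=2, bit19=1)
  nb #..#.: next=#  (t=1,i=7, bit18=1)
  nb #...#: next=.  (t=0,i=9, bit17=0)
  nb #....: next=#  (t=1,i=10, bit16=1)
  nb .####: next=.  (t=0,i=12, bit15=0)
  nb .###.: next=#  (t=5,i=10, bit14=1)
  nb .##.#: next=.  (t=0,i=4, bit13=0)
  nb .##..: next=.  (t=0,i=7, bit12=0)
  nb .#.##: next=#  (t=4,i=10, bit11=1)
  nb .#.#.: next=.  (t=2,i=6, bit10=0)
  nb .#..#: next=.  (t=1,i=6, bit9=0)
  nb .#...: next=.  (t=1,i=9, bit8=0)
  nb ..###: next=.  (t=0,i=11, bit7=0)
  nb ..##.: next=#  (t=0,i=3, bit6=1)
  nb ..#.#: next=#  (t=2,i=5, bit5=1)
  nb ..#..: next=.  (t=1,i=8, bit4=0)
  nb ...##: next=.  (t=0,i=10, bit3=0)
  nb ...#.: next=.  (t=3,i=0, bit2=0)
  nb ....#: next=.  (t=1,i=0, bit1=0)
  nb .....: next=#  (t=1,i=11, bit0=1)
  bits 00001001101111010100100001100001 = 163399777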